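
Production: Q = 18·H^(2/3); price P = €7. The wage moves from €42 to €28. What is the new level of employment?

From P·MP_H = w with MP_H = 12·H^(-1/3), the labor demand is H(w) = (84/w)^(3).
At w = 42: H = 8. At w = 28: H = 27.

H* = 27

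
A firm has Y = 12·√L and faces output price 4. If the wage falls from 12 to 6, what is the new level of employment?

L* = 16

From P·MP_L = w with MP_L = 6·L^(-1/2), the labor demand is L(w) = (24/w)^(2).
At w = 12: L = 4. At w = 6: L = 16.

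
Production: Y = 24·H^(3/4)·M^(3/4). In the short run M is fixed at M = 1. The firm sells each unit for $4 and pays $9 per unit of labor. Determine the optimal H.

With M = 1, MP_H = (3/4)·24·H^(-1/4)·1^(3/4) = 18·H^(-1/4).
Profit maximization for a price taker requires P·MP_H = w: 4·18·H^(-1/4) = 9.
So H^(-1/4) = 0.125, which gives H = 4096.

H* = 4096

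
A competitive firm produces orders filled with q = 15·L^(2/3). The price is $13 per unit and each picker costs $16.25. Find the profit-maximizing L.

MP_L = (2/3)·15·L^(-1/3) = 10·L^(-1/3).
Profit maximization for a price taker requires P·MP_L = w: 13·10·L^(-1/3) = 16.25.
So L^(-1/3) = 0.125, which gives L = 512.

L* = 512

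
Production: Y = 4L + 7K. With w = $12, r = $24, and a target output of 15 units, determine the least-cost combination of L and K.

L* = 3.75, K* = 0

The inputs are perfect substitutes, so the firm uses whichever has the lower cost per unit of output.
Cost per unit of output via L is w/4 = 3; via K it is r/7 = 24/7. L is cheaper.
Producing Y = 15 with L alone: L = 3.75, K = 0.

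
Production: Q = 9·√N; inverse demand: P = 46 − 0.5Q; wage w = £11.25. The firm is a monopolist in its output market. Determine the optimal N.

N* = 16

Marginal revenue from the inverse demand is MR = 46 − Q.
The marginal product is MP_N = 4.5·N^(-1/2).
A monopolist hires until marginal revenue product equals the wage: MR·MP_N = w.
At N, Q = 9·√N. Substituting and solving: (46 − 9·√N)·4.5·N^(-1/2) = 11.25 gives N = 16.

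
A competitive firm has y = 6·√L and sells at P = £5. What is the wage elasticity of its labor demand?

ε = -2

MP_L = (1/2)·6·L^(-1/2), so P·MP_L = w gives 15·L^(-1/2) = w.
Solving, L(w) = (15/w)^(2). This is a constant-elasticity form: L ∝ w^(−2), so ε = −2.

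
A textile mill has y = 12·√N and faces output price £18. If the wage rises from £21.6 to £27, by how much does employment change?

From P·MP_N = w with MP_N = 6·N^(-1/2), the labor demand is N(w) = (108/w)^(2).
At w = 21.6: N = 25. At w = 27: N = 16.
ΔN = 16 − 25 = -9.

ΔN = -9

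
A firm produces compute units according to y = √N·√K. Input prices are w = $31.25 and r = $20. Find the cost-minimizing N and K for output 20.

N* = 16, K* = 25

Cost minimization requires the marginal rate of technical substitution to equal the input-price ratio: MP_N/MP_K = w/r.
Here MP_N/MP_K = (1/2)·(K/N)/(1/2) = (K/N). Setting this equal to 31.25/20 = 1.5625 gives K = 1.5625N.
Substituting into y = 20: N^(1/2)·(1.5625N)^(1/2) = 20.
Solving, N = 16 and K = 25.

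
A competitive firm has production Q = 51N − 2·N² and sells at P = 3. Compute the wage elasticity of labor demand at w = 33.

ε = -0.275

From P·MP_N = w with MP_N = 51 − 4N, labor demand is N(w) = (51 − w/3)/4.
dN/dw = −1/(12) = -1/12.
At w = 33, N = 10, so ε = (dN/dw)·(w/N) = (-1/12)·(33/10) = -0.275.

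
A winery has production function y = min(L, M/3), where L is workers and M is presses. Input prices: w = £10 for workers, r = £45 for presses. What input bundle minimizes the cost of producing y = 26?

With a fixed-proportions technology, the cost-minimizing bundle uses no slack in either input: L = M/3 = y.
So L = 26 and M = 3·26 = 78.

L* = 26, M* = 78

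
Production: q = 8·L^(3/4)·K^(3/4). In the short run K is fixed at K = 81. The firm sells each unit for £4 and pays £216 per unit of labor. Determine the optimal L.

With K = 81, MP_L = (3/4)·8·L^(-1/4)·81^(3/4) = 162·L^(-1/4).
Profit maximization for a price taker requires P·MP_L = w: 4·162·L^(-1/4) = 216.
So L^(-1/4) = 1/3, which gives L = 81.

L* = 81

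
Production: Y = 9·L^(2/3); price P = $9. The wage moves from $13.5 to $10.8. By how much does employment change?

From P·MP_L = w with MP_L = 6·L^(-1/3), the labor demand is L(w) = (54/w)^(3).
At w = 13.5: L = 64. At w = 10.8: L = 125.
ΔL = 125 − 64 = 61.

ΔL = 61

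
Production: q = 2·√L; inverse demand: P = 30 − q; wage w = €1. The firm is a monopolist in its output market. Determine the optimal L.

L* = 36

Marginal revenue from the inverse demand is MR = 30 − 2q.
The marginal product is MP_L = L^(-1/2).
A monopolist hires until marginal revenue product equals the wage: MR·MP_L = w.
At L, q = 2·√L. Substituting and solving: (30 − 4·√L)·L^(-1/2) = 1 gives L = 36.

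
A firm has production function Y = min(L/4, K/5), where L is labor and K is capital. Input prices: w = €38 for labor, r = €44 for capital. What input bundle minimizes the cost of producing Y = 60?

With a fixed-proportions technology, the cost-minimizing bundle uses no slack in either input: L/4 = K/5 = Y.
So L = 4·60 = 240 and K = 5·60 = 300.

L* = 240, K* = 300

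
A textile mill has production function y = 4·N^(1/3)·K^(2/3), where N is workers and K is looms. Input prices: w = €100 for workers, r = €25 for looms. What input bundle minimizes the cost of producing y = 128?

N* = 8, K* = 64

Cost minimization requires the marginal rate of technical substitution to equal the input-price ratio: MP_N/MP_K = w/r.
Here MP_N/MP_K = (1/3)·(K/N)/(2/3) = 0.5·(K/N). Setting this equal to 100/25 = 4 gives K = 8N.
Substituting into y = 128: 4·N^(1/3)·(8N)^(2/3) = 128.
Solving, N = 8 and K = 64.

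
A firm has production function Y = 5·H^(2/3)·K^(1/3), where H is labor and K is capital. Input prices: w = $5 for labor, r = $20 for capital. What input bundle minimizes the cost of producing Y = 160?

Cost minimization requires the marginal rate of technical substitution to equal the input-price ratio: MP_H/MP_K = w/r.
Here MP_H/MP_K = (2/3)·(K/H)/(1/3) = 2·(K/H). Setting this equal to 5/20 = 0.25 gives K = 0.125H.
Substituting into Y = 160: 5·H^(2/3)·(0.125H)^(1/3) = 160.
Solving, H = 64 and K = 8.

H* = 64, K* = 8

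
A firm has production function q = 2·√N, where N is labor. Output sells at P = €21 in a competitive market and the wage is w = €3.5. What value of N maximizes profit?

MP_N = (1/2)·2·N^(-1/2) = N^(-1/2).
Profit maximization for a price taker requires P·MP_N = w: 21·N^(-1/2) = 3.5.
So N^(-1/2) = 1/6, which gives N = 36.

N* = 36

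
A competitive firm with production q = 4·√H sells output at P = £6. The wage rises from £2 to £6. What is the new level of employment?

H* = 4

From P·MP_H = w with MP_H = 2·H^(-1/2), the labor demand is H(w) = (12/w)^(2).
At w = 2: H = 36. At w = 6: H = 4.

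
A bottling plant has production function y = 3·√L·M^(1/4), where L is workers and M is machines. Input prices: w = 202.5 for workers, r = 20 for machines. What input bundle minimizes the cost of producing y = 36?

L* = 16, M* = 81

Cost minimization requires the marginal rate of technical substitution to equal the input-price ratio: MP_L/MP_M = w/r.
Here MP_L/MP_M = (1/2)·(M/L)/(1/4) = 2·(M/L). Setting this equal to 202.5/20 = 10.125 gives M = 5.0625L.
Substituting into y = 36: 3·L^(1/2)·(5.0625L)^(1/4) = 36.
Solving, L = 16 and M = 81.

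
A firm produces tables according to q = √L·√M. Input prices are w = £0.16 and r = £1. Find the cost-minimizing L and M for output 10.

Cost minimization requires the marginal rate of technical substitution to equal the input-price ratio: MP_L/MP_M = w/r.
Here MP_L/MP_M = (1/2)·(M/L)/(1/2) = (M/L). Setting this equal to 0.16/1 = 0.16 gives M = 0.16L.
Substituting into q = 10: L^(1/2)·(0.16L)^(1/2) = 10.
Solving, L = 25 and M = 4.

L* = 25, M* = 4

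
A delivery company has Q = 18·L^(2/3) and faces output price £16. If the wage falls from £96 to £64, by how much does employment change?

From P·MP_L = w with MP_L = 12·L^(-1/3), the labor demand is L(w) = (192/w)^(3).
At w = 96: L = 8. At w = 64: L = 27.
ΔL = 27 − 8 = 19.

ΔL = 19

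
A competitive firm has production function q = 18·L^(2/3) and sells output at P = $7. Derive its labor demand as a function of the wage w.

L(w) = 592704/w³

MP_L = (2/3)·18·L^(-1/3) = 12·L^(-1/3).
Setting P·MP_L = w: 84·L^(-1/3) = w.
Solving for L: L^(-1/3) = w/84, so L = (84/w)^(3).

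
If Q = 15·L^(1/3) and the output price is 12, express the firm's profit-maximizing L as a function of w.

L(w) = (60/w)^(3/2)

MP_L = (1/3)·15·L^(-2/3) = 5·L^(-2/3).
Setting P·MP_L = w: 60·L^(-2/3) = w.
Solving for L: L^(-2/3) = w/60, so L = (60/w)^(3/2).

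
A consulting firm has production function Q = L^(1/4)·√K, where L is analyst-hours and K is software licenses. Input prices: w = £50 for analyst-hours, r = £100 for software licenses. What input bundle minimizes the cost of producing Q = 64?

Cost minimization requires the marginal rate of technical substitution to equal the input-price ratio: MP_L/MP_K = w/r.
Here MP_L/MP_K = (1/4)·(K/L)/(1/2) = 0.5·(K/L). Setting this equal to 50/100 = 0.5 gives K = L.
Substituting into Q = 64: L^(1/4)·(L)^(1/2) = 64.
Solving, L = 256 and K = 256.

L* = 256, K* = 256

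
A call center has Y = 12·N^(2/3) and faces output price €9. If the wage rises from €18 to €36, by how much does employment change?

ΔN = -56

From P·MP_N = w with MP_N = 8·N^(-1/3), the labor demand is N(w) = (72/w)^(3).
At w = 18: N = 64. At w = 36: N = 8.
ΔN = 8 − 64 = -56.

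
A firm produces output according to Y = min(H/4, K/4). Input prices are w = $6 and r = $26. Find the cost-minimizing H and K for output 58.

With a fixed-proportions technology, the cost-minimizing bundle uses no slack in either input: H/4 = K/4 = Y.
So H = 4·58 = 232 and K = 4·58 = 232.

H* = 232, K* = 232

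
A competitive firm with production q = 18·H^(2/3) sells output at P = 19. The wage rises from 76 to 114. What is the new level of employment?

H* = 8

From P·MP_H = w with MP_H = 12·H^(-1/3), the labor demand is H(w) = (228/w)^(3).
At w = 76: H = 27. At w = 114: H = 8.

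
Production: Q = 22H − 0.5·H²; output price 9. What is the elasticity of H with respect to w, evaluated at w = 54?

From P·MP_H = w with MP_H = 22 − H, labor demand is H(w) = 22 − w/9.
dH/dw = −1/(9) = -1/9.
At w = 54, H = 16, so ε = (dH/dw)·(w/H) = (-1/9)·(54/16) = -0.375.

ε = -0.375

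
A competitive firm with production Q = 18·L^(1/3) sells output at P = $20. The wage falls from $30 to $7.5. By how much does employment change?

From P·MP_L = w with MP_L = 6·L^(-2/3), the labor demand is L(w) = (120/w)^(3/2).
At w = 30: L = 8. At w = 7.5: L = 64.
ΔL = 64 − 8 = 56.

ΔL = 56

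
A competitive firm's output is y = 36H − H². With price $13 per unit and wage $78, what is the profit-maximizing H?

H* = 15

The marginal product of H is MP_H = 36 − 2H.
A price-taking firm hires until the value of the marginal product equals the wage: P·MP_H = w, so 13·(36 − 2H) = 78.
Then 36 − 2H = 6, giving H = 15.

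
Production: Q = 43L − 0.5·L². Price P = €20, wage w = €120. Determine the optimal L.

The marginal product of L is MP_L = 43 − L.
A price-taking firm hires until the value of the marginal product equals the wage: P·MP_L = w, so 20·(43 − L) = 120.
Then 43 − L = 6, giving L = 37.

L* = 37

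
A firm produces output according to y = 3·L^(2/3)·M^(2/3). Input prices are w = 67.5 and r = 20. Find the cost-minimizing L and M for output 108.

Cost minimization requires the marginal rate of technical substitution to equal the input-price ratio: MP_L/MP_M = w/r.
Here MP_L/MP_M = (2/3)·(M/L)/(2/3) = (M/L). Setting this equal to 67.5/20 = 3.375 gives M = 3.375L.
Substituting into y = 108: 3·L^(2/3)·(3.375L)^(2/3) = 108.
Solving, L = 8 and M = 27.

L* = 8, M* = 27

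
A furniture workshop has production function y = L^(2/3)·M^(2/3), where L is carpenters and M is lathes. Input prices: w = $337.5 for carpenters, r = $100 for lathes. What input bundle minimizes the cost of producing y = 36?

Cost minimization requires the marginal rate of technical substitution to equal the input-price ratio: MP_L/MP_M = w/r.
Here MP_L/MP_M = (2/3)·(M/L)/(2/3) = (M/L). Setting this equal to 337.5/100 = 3.375 gives M = 3.375L.
Substituting into y = 36: L^(2/3)·(3.375L)^(2/3) = 36.
Solving, L = 8 and M = 27.

L* = 8, M* = 27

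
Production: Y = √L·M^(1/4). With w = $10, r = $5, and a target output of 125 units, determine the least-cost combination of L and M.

L* = 625, M* = 625

Cost minimization requires the marginal rate of technical substitution to equal the input-price ratio: MP_L/MP_M = w/r.
Here MP_L/MP_M = (1/2)·(M/L)/(1/4) = 2·(M/L). Setting this equal to 10/5 = 2 gives M = L.
Substituting into Y = 125: L^(1/2)·(L)^(1/4) = 125.
Solving, L = 625 and M = 625.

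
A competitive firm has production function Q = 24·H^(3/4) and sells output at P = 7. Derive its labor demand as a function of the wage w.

H(w) = (126/w)^(4)

MP_H = (3/4)·24·H^(-1/4) = 18·H^(-1/4).
Setting P·MP_H = w: 126·H^(-1/4) = w.
Solving for H: H^(-1/4) = w/126, so H = (126/w)^(4).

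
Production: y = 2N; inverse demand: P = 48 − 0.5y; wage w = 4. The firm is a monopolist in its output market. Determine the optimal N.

N* = 23

Marginal revenue from the inverse demand is MR = 48 − y.
The marginal product is MP_N = 2.
A monopolist hires until marginal revenue product equals the wage: MR·MP_N = w.
(48 − 2N)·2 = 4, so N = 23.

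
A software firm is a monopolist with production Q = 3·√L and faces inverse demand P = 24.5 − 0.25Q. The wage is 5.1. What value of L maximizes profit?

Marginal revenue from the inverse demand is MR = 24.5 − 0.5Q.
The marginal product is MP_L = 1.5·L^(-1/2).
A monopolist hires until marginal revenue product equals the wage: MR·MP_L = w.
At L, Q = 3·√L. Substituting and solving: (24.5 − 1.5·√L)·1.5·L^(-1/2) = 5.1 gives L = 25.

L* = 25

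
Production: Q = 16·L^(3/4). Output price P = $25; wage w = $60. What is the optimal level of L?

L* = 625

MP_L = (3/4)·16·L^(-1/4) = 12·L^(-1/4).
Profit maximization for a price taker requires P·MP_L = w: 25·12·L^(-1/4) = 60.
So L^(-1/4) = 0.2, which gives L = 625.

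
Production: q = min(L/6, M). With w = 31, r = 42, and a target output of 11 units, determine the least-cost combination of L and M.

With a fixed-proportions technology, the cost-minimizing bundle uses no slack in either input: L/6 = M = q.
So L = 6·11 = 66 and M = 11.

L* = 66, M* = 11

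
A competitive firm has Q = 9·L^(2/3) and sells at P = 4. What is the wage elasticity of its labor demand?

ε = -3

MP_L = (2/3)·9·L^(-1/3), so P·MP_L = w gives 24·L^(-1/3) = w.
Solving, L(w) = (24/w)^(3). This is a constant-elasticity form: L ∝ w^(−3), so ε = −3.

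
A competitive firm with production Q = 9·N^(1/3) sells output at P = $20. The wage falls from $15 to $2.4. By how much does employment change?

From P·MP_N = w with MP_N = 3·N^(-2/3), the labor demand is N(w) = (60/w)^(3/2).
At w = 15: N = 8. At w = 2.4: N = 125.
ΔN = 125 − 8 = 117.

ΔN = 117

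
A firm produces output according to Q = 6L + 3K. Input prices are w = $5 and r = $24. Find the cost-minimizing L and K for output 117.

L* = 19.5, K* = 0

The inputs are perfect substitutes, so the firm uses whichever has the lower cost per unit of output.
Cost per unit of output via L is w/6 = 5/6; via K it is r/3 = 8. L is cheaper.
Producing Q = 117 with L alone: L = 19.5, K = 0.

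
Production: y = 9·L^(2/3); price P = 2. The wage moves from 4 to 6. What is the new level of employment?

From P·MP_L = w with MP_L = 6·L^(-1/3), the labor demand is L(w) = (12/w)^(3).
At w = 4: L = 27. At w = 6: L = 8.

L* = 8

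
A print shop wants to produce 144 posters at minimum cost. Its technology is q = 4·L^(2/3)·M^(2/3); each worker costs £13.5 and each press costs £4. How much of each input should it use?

Cost minimization requires the marginal rate of technical substitution to equal the input-price ratio: MP_L/MP_M = w/r.
Here MP_L/MP_M = (2/3)·(M/L)/(2/3) = (M/L). Setting this equal to 13.5/4 = 3.375 gives M = 3.375L.
Substituting into q = 144: 4·L^(2/3)·(3.375L)^(2/3) = 144.
Solving, L = 8 and M = 27.

L* = 8, M* = 27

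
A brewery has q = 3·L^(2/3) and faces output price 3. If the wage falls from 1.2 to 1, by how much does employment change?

From P·MP_L = w with MP_L = 2·L^(-1/3), the labor demand is L(w) = (6/w)^(3).
At w = 1.2: L = 125. At w = 1: L = 216.
ΔL = 216 − 125 = 91.

ΔL = 91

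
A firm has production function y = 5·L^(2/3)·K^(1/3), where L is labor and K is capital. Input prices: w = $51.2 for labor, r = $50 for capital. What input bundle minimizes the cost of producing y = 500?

L* = 125, K* = 64

Cost minimization requires the marginal rate of technical substitution to equal the input-price ratio: MP_L/MP_K = w/r.
Here MP_L/MP_K = (2/3)·(K/L)/(1/3) = 2·(K/L). Setting this equal to 51.2/50 = 1.024 gives K = 0.512L.
Substituting into y = 500: 5·L^(2/3)·(0.512L)^(1/3) = 500.
Solving, L = 125 and K = 64.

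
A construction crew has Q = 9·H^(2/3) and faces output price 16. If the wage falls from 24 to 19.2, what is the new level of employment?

H* = 125

From P·MP_H = w with MP_H = 6·H^(-1/3), the labor demand is H(w) = (96/w)^(3).
At w = 24: H = 64. At w = 19.2: H = 125.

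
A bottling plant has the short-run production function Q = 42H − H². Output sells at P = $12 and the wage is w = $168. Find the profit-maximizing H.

The marginal product of H is MP_H = 42 − 2H.
A price-taking firm hires until the value of the marginal product equals the wage: P·MP_H = w, so 12·(42 − 2H) = 168.
Then 42 − 2H = 14, giving H = 14.

H* = 14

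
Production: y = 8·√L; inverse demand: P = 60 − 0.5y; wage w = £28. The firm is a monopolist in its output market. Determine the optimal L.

Marginal revenue from the inverse demand is MR = 60 − y.
The marginal product is MP_L = 4·L^(-1/2).
A monopolist hires until marginal revenue product equals the wage: MR·MP_L = w.
At L, y = 8·√L. Substituting and solving: (60 − 8·√L)·4·L^(-1/2) = 28 gives L = 16.

L* = 16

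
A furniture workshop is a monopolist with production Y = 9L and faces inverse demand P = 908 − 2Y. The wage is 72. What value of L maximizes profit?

Marginal revenue from the inverse demand is MR = 908 − 4Y.
The marginal product is MP_L = 9.
A monopolist hires until marginal revenue product equals the wage: MR·MP_L = w.
(908 − 36L)·9 = 72, so L = 25.

L* = 25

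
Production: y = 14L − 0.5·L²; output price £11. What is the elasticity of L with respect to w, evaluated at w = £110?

From P·MP_L = w with MP_L = 14 − L, labor demand is L(w) = 14 − w/11.
dL/dw = −1/(11) = -1/11.
At w = 110, L = 4, so ε = (dL/dw)·(w/L) = (-1/11)·(110/4) = -2.5.

ε = -2.5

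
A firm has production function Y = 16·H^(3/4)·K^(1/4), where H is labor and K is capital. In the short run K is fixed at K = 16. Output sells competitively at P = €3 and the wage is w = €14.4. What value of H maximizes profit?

With K = 16, MP_H = (3/4)·16·H^(-1/4)·16^(1/4) = 24·H^(-1/4).
Profit maximization for a price taker requires P·MP_H = w: 3·24·H^(-1/4) = 14.4.
So H^(-1/4) = 0.2, which gives H = 625.

H* = 625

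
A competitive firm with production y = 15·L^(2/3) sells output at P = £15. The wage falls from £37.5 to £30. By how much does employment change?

From P·MP_L = w with MP_L = 10·L^(-1/3), the labor demand is L(w) = (150/w)^(3).
At w = 37.5: L = 64. At w = 30: L = 125.
ΔL = 125 − 64 = 61.

ΔL = 61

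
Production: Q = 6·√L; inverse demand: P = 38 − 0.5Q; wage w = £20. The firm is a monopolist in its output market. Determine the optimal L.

L* = 9

Marginal revenue from the inverse demand is MR = 38 − Q.
The marginal product is MP_L = 3·L^(-1/2).
A monopolist hires until marginal revenue product equals the wage: MR·MP_L = w.
At L, Q = 6·√L. Substituting and solving: (38 − 6·√L)·3·L^(-1/2) = 20 gives L = 9.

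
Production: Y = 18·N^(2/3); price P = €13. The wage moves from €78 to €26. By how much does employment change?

ΔN = 208

From P·MP_N = w with MP_N = 12·N^(-1/3), the labor demand is N(w) = (156/w)^(3).
At w = 78: N = 8. At w = 26: N = 216.
ΔN = 216 − 8 = 208.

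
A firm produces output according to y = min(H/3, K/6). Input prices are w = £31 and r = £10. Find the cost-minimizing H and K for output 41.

With a fixed-proportions technology, the cost-minimizing bundle uses no slack in either input: H/3 = K/6 = y.
So H = 3·41 = 123 and K = 6·41 = 246.

H* = 123, K* = 246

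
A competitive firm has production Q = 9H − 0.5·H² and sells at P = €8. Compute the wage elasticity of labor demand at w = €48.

ε = -2

From P·MP_H = w with MP_H = 9 − H, labor demand is H(w) = 9 − w/8.
dH/dw = −1/(8) = -0.125.
At w = 48, H = 3, so ε = (dH/dw)·(w/H) = (-0.125)·(48/3) = -2.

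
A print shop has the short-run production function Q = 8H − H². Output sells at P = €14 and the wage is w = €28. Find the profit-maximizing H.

H* = 3

The marginal product of H is MP_H = 8 − 2H.
A price-taking firm hires until the value of the marginal product equals the wage: P·MP_H = w, so 14·(8 − 2H) = 28.
Then 8 − 2H = 2, giving H = 3.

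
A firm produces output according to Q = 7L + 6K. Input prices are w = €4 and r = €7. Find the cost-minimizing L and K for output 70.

L* = 10, K* = 0

The inputs are perfect substitutes, so the firm uses whichever has the lower cost per unit of output.
Cost per unit of output via L is w/7 = 4/7; via K it is r/6 = 7/6. L is cheaper.
Producing Q = 70 with L alone: L = 10, K = 0.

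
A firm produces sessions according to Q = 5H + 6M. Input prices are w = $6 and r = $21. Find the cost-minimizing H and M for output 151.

The inputs are perfect substitutes, so the firm uses whichever has the lower cost per unit of output.
Cost per unit of output via H is w/5 = 1.2; via M it is r/6 = 3.5. H is cheaper.
Producing Q = 151 with H alone: H = 30.2, M = 0.

H* = 30.2, M* = 0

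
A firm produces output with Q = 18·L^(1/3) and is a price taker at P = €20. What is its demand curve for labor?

L(w) = (120/w)^(3/2)

MP_L = (1/3)·18·L^(-2/3) = 6·L^(-2/3).
Setting P·MP_L = w: 120·L^(-2/3) = w.
Solving for L: L^(-2/3) = w/120, so L = (120/w)^(3/2).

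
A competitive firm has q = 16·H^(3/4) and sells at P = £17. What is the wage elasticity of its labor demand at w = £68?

MP_H = (3/4)·16·H^(-1/4), so P·MP_H = w gives 204·H^(-1/4) = w.
Solving, H(w) = (204/w)^(4). This is a constant-elasticity form: H ∝ w^(−4), so ε = −4.

ε = -4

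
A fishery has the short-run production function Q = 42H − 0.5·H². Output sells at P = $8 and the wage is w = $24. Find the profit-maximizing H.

The marginal product of H is MP_H = 42 − H.
A price-taking firm hires until the value of the marginal product equals the wage: P·MP_H = w, so 8·(42 − H) = 24.
Then 42 − H = 3, giving H = 39.

H* = 39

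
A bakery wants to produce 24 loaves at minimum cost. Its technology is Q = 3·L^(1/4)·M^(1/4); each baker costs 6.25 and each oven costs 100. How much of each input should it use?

L* = 256, M* = 16

Cost minimization requires the marginal rate of technical substitution to equal the input-price ratio: MP_L/MP_M = w/r.
Here MP_L/MP_M = (1/4)·(M/L)/(1/4) = (M/L). Setting this equal to 6.25/100 = 0.0625 gives M = 0.0625L.
Substituting into Q = 24: 3·L^(1/4)·(0.0625L)^(1/4) = 24.
Solving, L = 256 and M = 16.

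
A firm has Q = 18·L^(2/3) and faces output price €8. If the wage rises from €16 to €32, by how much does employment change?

From P·MP_L = w with MP_L = 12·L^(-1/3), the labor demand is L(w) = (96/w)^(3).
At w = 16: L = 216. At w = 32: L = 27.
ΔL = 27 − 216 = -189.

ΔL = -189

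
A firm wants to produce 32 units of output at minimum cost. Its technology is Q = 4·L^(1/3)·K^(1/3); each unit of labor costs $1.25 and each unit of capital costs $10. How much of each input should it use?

Cost minimization requires the marginal rate of technical substitution to equal the input-price ratio: MP_L/MP_K = w/r.
Here MP_L/MP_K = (1/3)·(K/L)/(1/3) = (K/L). Setting this equal to 1.25/10 = 0.125 gives K = 0.125L.
Substituting into Q = 32: 4·L^(1/3)·(0.125L)^(1/3) = 32.
Solving, L = 64 and K = 8.

L* = 64, K* = 8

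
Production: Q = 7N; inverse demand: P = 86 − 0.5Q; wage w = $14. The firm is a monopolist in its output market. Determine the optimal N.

N* = 12

Marginal revenue from the inverse demand is MR = 86 − Q.
The marginal product is MP_N = 7.
A monopolist hires until marginal revenue product equals the wage: MR·MP_N = w.
(86 − 7N)·7 = 14, so N = 12.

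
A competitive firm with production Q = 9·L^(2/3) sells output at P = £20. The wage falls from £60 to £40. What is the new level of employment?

From P·MP_L = w with MP_L = 6·L^(-1/3), the labor demand is L(w) = (120/w)^(3).
At w = 60: L = 8. At w = 40: L = 27.

L* = 27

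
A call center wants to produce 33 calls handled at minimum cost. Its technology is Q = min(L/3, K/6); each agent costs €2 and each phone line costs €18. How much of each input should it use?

L* = 99, K* = 198

With a fixed-proportions technology, the cost-minimizing bundle uses no slack in either input: L/3 = K/6 = Q.
So L = 3·33 = 99 and K = 6·33 = 198.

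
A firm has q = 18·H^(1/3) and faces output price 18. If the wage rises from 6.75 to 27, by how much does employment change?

ΔH = -56

From P·MP_H = w with MP_H = 6·H^(-2/3), the labor demand is H(w) = (108/w)^(3/2).
At w = 6.75: H = 64. At w = 27: H = 8.
ΔH = 8 − 64 = -56.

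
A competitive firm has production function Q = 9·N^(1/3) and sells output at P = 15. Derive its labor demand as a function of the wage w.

MP_N = (1/3)·9·N^(-2/3) = 3·N^(-2/3).
Setting P·MP_N = w: 45·N^(-2/3) = w.
Solving for N: N^(-2/3) = w/45, so N = (45/w)^(3/2).

N(w) = (45/w)^(3/2)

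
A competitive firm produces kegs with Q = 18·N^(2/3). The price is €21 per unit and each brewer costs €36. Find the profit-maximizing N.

N* = 343

MP_N = (2/3)·18·N^(-1/3) = 12·N^(-1/3).
Profit maximization for a price taker requires P·MP_N = w: 21·12·N^(-1/3) = 36.
So N^(-1/3) = 1/7, which gives N = 343.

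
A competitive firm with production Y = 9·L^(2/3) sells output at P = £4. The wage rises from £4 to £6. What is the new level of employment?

L* = 64

From P·MP_L = w with MP_L = 6·L^(-1/3), the labor demand is L(w) = (24/w)^(3).
At w = 4: L = 216. At w = 6: L = 64.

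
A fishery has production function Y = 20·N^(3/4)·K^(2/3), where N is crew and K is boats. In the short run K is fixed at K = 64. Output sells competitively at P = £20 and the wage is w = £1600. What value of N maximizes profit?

With K = 64, MP_N = (3/4)·20·N^(-1/4)·64^(2/3) = 240·N^(-1/4).
Profit maximization for a price taker requires P·MP_N = w: 20·240·N^(-1/4) = 1600.
So N^(-1/4) = 1/3, which gives N = 81.

N* = 81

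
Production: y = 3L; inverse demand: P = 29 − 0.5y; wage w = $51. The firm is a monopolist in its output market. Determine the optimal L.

L* = 4

Marginal revenue from the inverse demand is MR = 29 − y.
The marginal product is MP_L = 3.
A monopolist hires until marginal revenue product equals the wage: MR·MP_L = w.
(29 − 3L)·3 = 51, so L = 4.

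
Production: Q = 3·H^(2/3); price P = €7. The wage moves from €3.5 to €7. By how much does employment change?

ΔH = -56

From P·MP_H = w with MP_H = 2·H^(-1/3), the labor demand is H(w) = (14/w)^(3).
At w = 3.5: H = 64. At w = 7: H = 8.
ΔH = 8 − 64 = -56.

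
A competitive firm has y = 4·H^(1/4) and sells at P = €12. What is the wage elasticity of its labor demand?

ε = -4/3

MP_H = (1/4)·4·H^(-3/4), so P·MP_H = w gives 12·H^(-3/4) = w.
Solving, H(w) = (12/w)^(4/3). This is a constant-elasticity form: H ∝ w^(−4/3), so ε = −4/3.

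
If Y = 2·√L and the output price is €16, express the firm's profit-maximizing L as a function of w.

L(w) = 256/w²

MP_L = (1/2)·2·L^(-1/2) = L^(-1/2).
Setting P·MP_L = w: 16·L^(-1/2) = w.
Solving for L: L^(-1/2) = w/16, so L = (16/w)^(2).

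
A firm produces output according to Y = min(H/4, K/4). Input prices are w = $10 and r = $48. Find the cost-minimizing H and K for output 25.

H* = 100, K* = 100

With a fixed-proportions technology, the cost-minimizing bundle uses no slack in either input: H/4 = K/4 = Y.
So H = 4·25 = 100 and K = 4·25 = 100.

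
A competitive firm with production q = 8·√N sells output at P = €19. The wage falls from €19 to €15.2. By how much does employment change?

From P·MP_N = w with MP_N = 4·N^(-1/2), the labor demand is N(w) = (76/w)^(2).
At w = 19: N = 16. At w = 15.2: N = 25.
ΔN = 25 − 16 = 9.

ΔN = 9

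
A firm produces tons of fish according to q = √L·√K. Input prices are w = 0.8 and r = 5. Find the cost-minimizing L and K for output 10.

Cost minimization requires the marginal rate of technical substitution to equal the input-price ratio: MP_L/MP_K = w/r.
Here MP_L/MP_K = (1/2)·(K/L)/(1/2) = (K/L). Setting this equal to 0.8/5 = 0.16 gives K = 0.16L.
Substituting into q = 10: L^(1/2)·(0.16L)^(1/2) = 10.
Solving, L = 25 and K = 4.

L* = 25, K* = 4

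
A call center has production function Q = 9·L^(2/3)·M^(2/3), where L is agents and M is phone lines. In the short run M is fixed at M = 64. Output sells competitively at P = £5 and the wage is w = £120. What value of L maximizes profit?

With M = 64, MP_L = (2/3)·9·L^(-1/3)·64^(2/3) = 96·L^(-1/3).
Profit maximization for a price taker requires P·MP_L = w: 5·96·L^(-1/3) = 120.
So L^(-1/3) = 0.25, which gives L = 64.

L* = 64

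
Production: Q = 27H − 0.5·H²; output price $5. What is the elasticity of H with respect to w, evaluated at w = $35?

From P·MP_H = w with MP_H = 27 − H, labor demand is H(w) = 27 − w/5.
dH/dw = −1/(5) = -0.2.
At w = 35, H = 20, so ε = (dH/dw)·(w/H) = (-0.2)·(35/20) = -0.35.

ε = -0.35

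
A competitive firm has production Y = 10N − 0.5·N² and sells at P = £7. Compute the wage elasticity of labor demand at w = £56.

From P·MP_N = w with MP_N = 10 − N, labor demand is N(w) = 10 − w/7.
dN/dw = −1/(7) = -1/7.
At w = 56, N = 2, so ε = (dN/dw)·(w/N) = (-1/7)·(56/2) = -4.

ε = -4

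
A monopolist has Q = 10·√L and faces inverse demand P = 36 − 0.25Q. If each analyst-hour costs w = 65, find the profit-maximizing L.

Marginal revenue from the inverse demand is MR = 36 − 0.5Q.
The marginal product is MP_L = 5·L^(-1/2).
A monopolist hires until marginal revenue product equals the wage: MR·MP_L = w.
At L, Q = 10·√L. Substituting and solving: (36 − 5·√L)·5·L^(-1/2) = 65 gives L = 4.

L* = 4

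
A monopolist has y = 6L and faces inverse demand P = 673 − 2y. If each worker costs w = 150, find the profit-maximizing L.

Marginal revenue from the inverse demand is MR = 673 − 4y.
The marginal product is MP_L = 6.
A monopolist hires until marginal revenue product equals the wage: MR·MP_L = w.
(673 − 24L)·6 = 150, so L = 27.

L* = 27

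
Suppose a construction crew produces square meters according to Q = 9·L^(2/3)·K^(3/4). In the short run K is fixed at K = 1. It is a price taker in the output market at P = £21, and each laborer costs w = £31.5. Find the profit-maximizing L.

With K = 1, MP_L = (2/3)·9·L^(-1/3)·1^(3/4) = 6·L^(-1/3).
Profit maximization for a price taker requires P·MP_L = w: 21·6·L^(-1/3) = 31.5.
So L^(-1/3) = 0.25, which gives L = 64.

L* = 64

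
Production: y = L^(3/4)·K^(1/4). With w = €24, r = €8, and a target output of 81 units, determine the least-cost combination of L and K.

Cost minimization requires the marginal rate of technical substitution to equal the input-price ratio: MP_L/MP_K = w/r.
Here MP_L/MP_K = (3/4)·(K/L)/(1/4) = 3·(K/L). Setting this equal to 24/8 = 3 gives K = L.
Substituting into y = 81: L^(3/4)·(L)^(1/4) = 81.
Solving, L = 81 and K = 81.

L* = 81, K* = 81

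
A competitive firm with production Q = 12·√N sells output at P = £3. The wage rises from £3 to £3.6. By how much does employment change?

ΔN = -11

From P·MP_N = w with MP_N = 6·N^(-1/2), the labor demand is N(w) = (18/w)^(2).
At w = 3: N = 36. At w = 3.6: N = 25.
ΔN = 25 − 36 = -11.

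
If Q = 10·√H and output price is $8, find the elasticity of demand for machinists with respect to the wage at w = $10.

MP_H = (1/2)·10·H^(-1/2), so P·MP_H = w gives 40·H^(-1/2) = w.
Solving, H(w) = (40/w)^(2). This is a constant-elasticity form: H ∝ w^(−2), so ε = −2.

ε = -2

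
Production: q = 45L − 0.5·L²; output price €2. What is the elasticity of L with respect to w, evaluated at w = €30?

From P·MP_L = w with MP_L = 45 − L, labor demand is L(w) = 45 − w/2.
dL/dw = −1/(2) = -0.5.
At w = 30, L = 30, so ε = (dL/dw)·(w/L) = (-0.5)·(30/30) = -0.5.

ε = -0.5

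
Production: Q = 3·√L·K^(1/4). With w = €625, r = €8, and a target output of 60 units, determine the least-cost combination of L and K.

Cost minimization requires the marginal rate of technical substitution to equal the input-price ratio: MP_L/MP_K = w/r.
Here MP_L/MP_K = (1/2)·(K/L)/(1/4) = 2·(K/L). Setting this equal to 625/8 = 78.125 gives K = 39.0625L.
Substituting into Q = 60: 3·L^(1/2)·(39.0625L)^(1/4) = 60.
Solving, L = 16 and K = 625.

L* = 16, K* = 625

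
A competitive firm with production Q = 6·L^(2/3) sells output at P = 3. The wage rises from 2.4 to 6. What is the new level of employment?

From P·MP_L = w with MP_L = 4·L^(-1/3), the labor demand is L(w) = (12/w)^(3).
At w = 2.4: L = 125. At w = 6: L = 8.

L* = 8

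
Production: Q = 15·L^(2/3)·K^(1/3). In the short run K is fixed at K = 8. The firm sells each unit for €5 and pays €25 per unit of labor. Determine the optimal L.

L* = 64

With K = 8, MP_L = (2/3)·15·L^(-1/3)·8^(1/3) = 20·L^(-1/3).
Profit maximization for a price taker requires P·MP_L = w: 5·20·L^(-1/3) = 25.
So L^(-1/3) = 0.25, which gives L = 64.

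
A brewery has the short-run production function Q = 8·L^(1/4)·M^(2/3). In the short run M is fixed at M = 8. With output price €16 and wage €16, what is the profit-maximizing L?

L* = 16

With M = 8, MP_L = (1/4)·8·L^(-3/4)·8^(2/3) = 8·L^(-3/4).
Profit maximization for a price taker requires P·MP_L = w: 16·8·L^(-3/4) = 16.
So L^(-3/4) = 0.125, which gives L = 16.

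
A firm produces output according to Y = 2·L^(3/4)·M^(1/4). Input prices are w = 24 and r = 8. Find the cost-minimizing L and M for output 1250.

Cost minimization requires the marginal rate of technical substitution to equal the input-price ratio: MP_L/MP_M = w/r.
Here MP_L/MP_M = (3/4)·(M/L)/(1/4) = 3·(M/L). Setting this equal to 24/8 = 3 gives M = L.
Substituting into Y = 1250: 2·L^(3/4)·(L)^(1/4) = 1250.
Solving, L = 625 and M = 625.

L* = 625, M* = 625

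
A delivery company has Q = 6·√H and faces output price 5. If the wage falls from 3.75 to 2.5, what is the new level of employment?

H* = 36

From P·MP_H = w with MP_H = 3·H^(-1/2), the labor demand is H(w) = (15/w)^(2).
At w = 3.75: H = 16. At w = 2.5: H = 36.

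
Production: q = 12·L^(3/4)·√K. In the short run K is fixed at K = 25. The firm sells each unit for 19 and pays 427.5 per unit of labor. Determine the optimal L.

L* = 16

With K = 25, MP_L = (3/4)·12·L^(-1/4)·25^(1/2) = 45·L^(-1/4).
Profit maximization for a price taker requires P·MP_L = w: 19·45·L^(-1/4) = 427.5.
So L^(-1/4) = 0.5, which gives L = 16.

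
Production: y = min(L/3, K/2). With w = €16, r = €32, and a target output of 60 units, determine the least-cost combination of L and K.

With a fixed-proportions technology, the cost-minimizing bundle uses no slack in either input: L/3 = K/2 = y.
So L = 3·60 = 180 and K = 2·60 = 120.

L* = 180, K* = 120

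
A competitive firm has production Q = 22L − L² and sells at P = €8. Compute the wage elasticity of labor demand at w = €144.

From P·MP_L = w with MP_L = 22 − 2L, labor demand is L(w) = (22 − w/8)/2.
dL/dw = −1/(16) = -0.0625.
At w = 144, L = 2, so ε = (dL/dw)·(w/L) = (-0.0625)·(144/2) = -4.5.

ε = -4.5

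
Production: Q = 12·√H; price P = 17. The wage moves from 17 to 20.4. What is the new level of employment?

H* = 25

From P·MP_H = w with MP_H = 6·H^(-1/2), the labor demand is H(w) = (102/w)^(2).
At w = 17: H = 36. At w = 20.4: H = 25.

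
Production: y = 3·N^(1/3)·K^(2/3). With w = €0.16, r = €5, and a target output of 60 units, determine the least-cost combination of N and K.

N* = 125, K* = 8

Cost minimization requires the marginal rate of technical substitution to equal the input-price ratio: MP_N/MP_K = w/r.
Here MP_N/MP_K = (1/3)·(K/N)/(2/3) = 0.5·(K/N). Setting this equal to 0.16/5 = 0.032 gives K = 0.064N.
Substituting into y = 60: 3·N^(1/3)·(0.064N)^(2/3) = 60.
Solving, N = 125 and K = 8.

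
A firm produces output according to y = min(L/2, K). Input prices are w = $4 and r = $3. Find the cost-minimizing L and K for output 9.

With a fixed-proportions technology, the cost-minimizing bundle uses no slack in either input: L/2 = K = y.
So L = 2·9 = 18 and K = 9.

L* = 18, K* = 9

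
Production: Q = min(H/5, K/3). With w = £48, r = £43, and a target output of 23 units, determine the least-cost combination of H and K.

H* = 115, K* = 69

With a fixed-proportions technology, the cost-minimizing bundle uses no slack in either input: H/5 = K/3 = Q.
So H = 5·23 = 115 and K = 3·23 = 69.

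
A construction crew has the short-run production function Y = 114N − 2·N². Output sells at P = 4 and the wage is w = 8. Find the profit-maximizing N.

N* = 28

The marginal product of N is MP_N = 114 − 4N.
A price-taking firm hires until the value of the marginal product equals the wage: P·MP_N = w, so 4·(114 − 4N) = 8.
Then 114 − 4N = 2, giving N = 28.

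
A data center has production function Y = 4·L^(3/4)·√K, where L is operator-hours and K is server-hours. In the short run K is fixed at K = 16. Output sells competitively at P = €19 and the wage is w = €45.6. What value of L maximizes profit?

With K = 16, MP_L = (3/4)·4·L^(-1/4)·16^(1/2) = 12·L^(-1/4).
Profit maximization for a price taker requires P·MP_L = w: 19·12·L^(-1/4) = 45.6.
So L^(-1/4) = 0.2, which gives L = 625.

L* = 625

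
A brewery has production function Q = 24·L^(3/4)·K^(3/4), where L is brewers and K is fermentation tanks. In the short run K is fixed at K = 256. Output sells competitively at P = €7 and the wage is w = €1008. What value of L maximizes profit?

L* = 4096

With K = 256, MP_L = (3/4)·24·L^(-1/4)·256^(3/4) = 1152·L^(-1/4).
Profit maximization for a price taker requires P·MP_L = w: 7·1152·L^(-1/4) = 1008.
So L^(-1/4) = 0.125, which gives L = 4096.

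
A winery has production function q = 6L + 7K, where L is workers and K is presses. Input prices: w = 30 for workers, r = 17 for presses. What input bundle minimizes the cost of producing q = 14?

The inputs are perfect substitutes, so the firm uses whichever has the lower cost per unit of output.
Cost per unit of output via L is w/6 = 5; via K it is r/7 = 17/7. K is cheaper.
Producing q = 14 with K alone: L = 0, K = 2.

L* = 0, K* = 2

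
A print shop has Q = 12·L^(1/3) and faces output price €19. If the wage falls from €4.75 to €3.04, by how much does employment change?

ΔL = 61

From P·MP_L = w with MP_L = 4·L^(-2/3), the labor demand is L(w) = (76/w)^(3/2).
At w = 4.75: L = 64. At w = 3.04: L = 125.
ΔL = 125 − 64 = 61.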